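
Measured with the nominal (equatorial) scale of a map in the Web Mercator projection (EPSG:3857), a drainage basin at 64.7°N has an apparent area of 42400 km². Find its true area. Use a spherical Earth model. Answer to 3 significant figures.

The Mercator projection is conformal; its linear scale factor is the same in every direction and equals sec φ = 1/cos φ.
Areal scale = k² = sec²φ = 1/cos²(64.7°) = 1/0.4274² = 5.475.
True area = apparent / (areal scale) = 42400 / 5.475 ≈ 7740 km².

7740 km²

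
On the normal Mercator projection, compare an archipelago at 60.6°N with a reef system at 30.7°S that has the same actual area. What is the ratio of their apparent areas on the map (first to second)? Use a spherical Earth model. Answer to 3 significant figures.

Mercator areal scale is sec²φ.
At 60.6°: sec²(60.6°) = 1/0.4909² = 4.150.
At 30.7°: sec²(30.7°) = 1/0.8599² = 1.353.
Ratio = 4.150/1.353 = cos²(30.7°)/cos²(60.6°) ≈ 3.07.

3.07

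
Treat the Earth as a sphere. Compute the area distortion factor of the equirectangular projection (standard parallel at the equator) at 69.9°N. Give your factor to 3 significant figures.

2.91

Plate carrée maps x = Rλ, y = Rφ. The meridian scale is h = 1 and the parallel scale is k = 1/cos φ = sec φ.
Areal scale = h·k = 1 × sec φ; at 69.9°, h = 1.000, k = 2.910, so h·k = 2.910.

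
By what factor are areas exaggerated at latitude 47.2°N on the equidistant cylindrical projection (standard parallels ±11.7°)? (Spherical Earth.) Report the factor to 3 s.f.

1.44

The equidistant cylindrical projection with φ₀ = 11.7° has h = 1 (meridians true) and k = cos φ₀ / cos φ along parallels.
Areal scale = h·k = 1 × cos φ₀ / cos φ; at 47.2°, h = 1.000, k = 1.441, so h·k = 1.441.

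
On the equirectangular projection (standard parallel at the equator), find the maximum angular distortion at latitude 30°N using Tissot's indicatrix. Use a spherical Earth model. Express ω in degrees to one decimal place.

8.2°

In the plate carrée (x = Rλ, y = Rφ), meridians are true-scale (h = 1) and parallels are stretched by k = sec φ.
At 30°: h = 1.000, k = 1.155; principal scales a = 1.155, b = 1.000.
sin(ω/2) = (a − b)/(a + b) = 0.1547/2.155 = 0.07180, so ω = 2 arcsin(0.07180) ≈ 8.2°.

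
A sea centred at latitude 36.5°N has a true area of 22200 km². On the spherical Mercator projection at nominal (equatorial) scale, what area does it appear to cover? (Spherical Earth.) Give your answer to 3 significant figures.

For Mercator, h = k = sec φ (a conformal cylindrical projection has a single point scale, 1/cos φ).
Areal scale = k² = sec²φ = 1/cos²(36.5°) = 1/0.8039² = 1.548.
Apparent area = 22200 × 1.548 ≈ 34400 km².

34400 km²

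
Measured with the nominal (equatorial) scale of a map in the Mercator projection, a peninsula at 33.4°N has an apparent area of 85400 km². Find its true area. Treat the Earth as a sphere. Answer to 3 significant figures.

The Mercator projection is conformal; its linear scale factor is the same in every direction and equals sec φ = 1/cos φ.
Areal scale = k² = sec²φ = 1/cos²(33.4°) = 1/0.8348² = 1.435.
True area = apparent / (areal scale) = 85400 / 1.435 ≈ 59500 km².

59500 km²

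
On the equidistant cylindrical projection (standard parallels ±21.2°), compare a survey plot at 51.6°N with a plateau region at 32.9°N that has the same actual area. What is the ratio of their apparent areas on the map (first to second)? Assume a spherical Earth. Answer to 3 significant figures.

In the equirectangular projection with standard parallel φ₀ = 21.2° (x = Rλ cos φ₀, y = Rφ), meridians are true-scale (h = 1) and the parallel scale is k = cos φ₀ / cos φ.
Areal scale at 51.6°: h·k = 1.000 × 1.501 = 1.501.
Areal scale at 32.9°: h·k = 1.000 × 1.110 = 1.110.
Ratio = 1.501/1.110 ≈ 1.35.

1.35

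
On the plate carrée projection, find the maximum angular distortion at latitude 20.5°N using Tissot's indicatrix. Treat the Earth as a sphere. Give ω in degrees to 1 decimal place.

For the equirectangular projection with φ₀ = 0 (plate carrée), h = 1 along meridians and k = sec φ along parallels.
At 20.5°: h = 1.000, k = 1.068; principal scales a = 1.068, b = 1.000.
sin(ω/2) = (a − b)/(a + b) = 0.06761/2.068 = 0.03270, so ω = 2 arcsin(0.03270) ≈ 3.7°.

3.7°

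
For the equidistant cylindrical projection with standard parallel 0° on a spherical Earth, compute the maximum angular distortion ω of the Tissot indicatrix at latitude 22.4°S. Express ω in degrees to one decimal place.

4.5°

For the equirectangular projection with φ₀ = 0 (plate carrée), h = 1 along meridians and k = sec φ along parallels.
At 22.4°: h = 1.000, k = 1.082; principal scales a = 1.082, b = 1.000.
sin(ω/2) = (a − b)/(a + b) = 0.08161/2.082 = 0.03921, so ω = 2 arcsin(0.03921) ≈ 4.5°.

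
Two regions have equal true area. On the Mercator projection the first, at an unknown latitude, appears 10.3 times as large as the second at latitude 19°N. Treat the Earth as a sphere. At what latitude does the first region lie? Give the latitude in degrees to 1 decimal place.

72.9°

On Mercator, (apparent₁)/(apparent₂) = sec²φ₁ / sec²φ₂ when true areas are equal.
cos²φ₂ / cos²φ₁ = 10.3  ⇒  cos φ₁ = cos 19° / √10.3 = 0.9455/3.209 = 0.2946.
φ₁ = arccos(0.2946) ≈ 72.9°.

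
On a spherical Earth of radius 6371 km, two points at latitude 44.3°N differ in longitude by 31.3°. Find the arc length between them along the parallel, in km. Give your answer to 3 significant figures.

2490 km

Arc length along a parallel = R cos φ · Δλ (with Δλ in radians).
= 6371 × cos 44.3° × (31.3° × π/180) = 6371 × 0.7157 × 0.5463 ≈ 2490 km.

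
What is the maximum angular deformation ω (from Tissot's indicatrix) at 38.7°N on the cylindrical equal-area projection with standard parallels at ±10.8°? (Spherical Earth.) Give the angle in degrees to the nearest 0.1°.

A cylindrical equal-area projection with standard parallel φ₀ has meridian scale h = cos φ / cos φ₀ and parallel scale k = cos φ₀ / cos φ (so areas are preserved, h·k = 1).
At 38.7°: h = 0.7945, k = 1.259; principal scales a = 1.259, b = 0.7945.
sin(ω/2) = (a − b)/(a + b) = 0.4641/2.053 = 0.2261, so ω = 2 arcsin(0.2261) ≈ 26.1°.

26.1°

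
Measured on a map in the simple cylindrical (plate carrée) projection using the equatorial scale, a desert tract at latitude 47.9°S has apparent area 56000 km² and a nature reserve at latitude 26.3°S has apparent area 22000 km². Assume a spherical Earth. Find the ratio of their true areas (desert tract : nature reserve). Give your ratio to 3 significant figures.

On the plate carrée, areal scale = h·k = 1 × sec φ, so true area = apparent × cos φ.
True area of desert tract: 56000 × cos(47.9°) = 56000 × 0.6704 = 37540 km².
True area of nature reserve: 22000 × cos(26.3°) = 22000 × 0.8965 = 19720 km².
Ratio = 37540 / 19720 ≈ 1.90.

1.90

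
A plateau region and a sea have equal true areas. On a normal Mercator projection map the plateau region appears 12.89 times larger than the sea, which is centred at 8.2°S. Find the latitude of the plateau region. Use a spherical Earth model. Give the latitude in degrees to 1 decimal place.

Mercator areal scale is sec²φ, so apparent-area ratio = sec²φ₁ / sec²φ₂ = cos²φ₂ / cos²φ₁.
cos²φ₂ / cos²φ₁ = 12.89  ⇒  cos φ₁ = cos 8.2° / √12.89 = 0.9898/3.590 = 0.2757.
φ₁ = arccos(0.2757) ≈ 74.0°.

74.0°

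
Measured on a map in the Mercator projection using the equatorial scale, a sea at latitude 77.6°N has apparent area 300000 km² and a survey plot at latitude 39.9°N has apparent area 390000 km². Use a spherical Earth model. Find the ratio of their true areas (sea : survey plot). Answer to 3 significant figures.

0.0603

Mercator's areal exaggeration is sec²φ; hence true area = (apparent area) · cos²φ.
True area of sea: 300000 × cos²(77.6°) = 300000 × 0.04611 = 13830 km².
True area of survey plot: 390000 × cos²(39.9°) = 390000 × 0.5885 = 229500 km².
Ratio = 13830 / 229500 ≈ 0.0603.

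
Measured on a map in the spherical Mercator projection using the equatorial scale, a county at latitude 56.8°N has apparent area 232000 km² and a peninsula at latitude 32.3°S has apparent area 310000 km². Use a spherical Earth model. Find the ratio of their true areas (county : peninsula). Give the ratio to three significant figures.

On Mercator the areal scale is sec²φ, so true area = apparent × cos²φ.
True area of county: 232000 × cos²(56.8°) = 232000 × 0.2998 = 69560 km².
True area of peninsula: 310000 × cos²(32.3°) = 310000 × 0.7145 = 221500 km².
Ratio = 69560 / 221500 ≈ 0.314.

0.314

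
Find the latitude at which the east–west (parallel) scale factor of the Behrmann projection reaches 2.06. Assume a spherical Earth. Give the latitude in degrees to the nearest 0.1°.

65.1°

The Behrmann projection is cylindrical equal-area with φ₀ = 30°. A cylindrical equal-area projection with standard parallel φ₀ has meridian scale h = cos φ / cos φ₀ and parallel scale k = cos φ₀ / cos φ (so areas are preserved, h·k = 1).
k = cos φ₀ / cos φ = 2.06  ⇒  cos φ = cos 30° / 2.06 = 0.4204.
φ = arccos(0.4204) ≈ 65.1°.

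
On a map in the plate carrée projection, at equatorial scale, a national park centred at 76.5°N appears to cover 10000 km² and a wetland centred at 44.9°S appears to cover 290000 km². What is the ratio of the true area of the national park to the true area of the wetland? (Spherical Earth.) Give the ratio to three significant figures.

0.0114

On the plate carrée, areal scale = h·k = 1 × sec φ, so true area = apparent × cos φ.
True area of national park: 10000 × cos(76.5°) = 10000 × 0.2334 = 2334 km².
True area of wetland: 290000 × cos(44.9°) = 290000 × 0.7083 = 205400 km².
Ratio = 2334 / 205400 ≈ 0.0114.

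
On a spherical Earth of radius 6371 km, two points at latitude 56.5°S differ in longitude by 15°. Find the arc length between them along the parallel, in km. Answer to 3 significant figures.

Arc length along a parallel = R cos φ · Δλ (with Δλ in radians).
= 6371 × cos 56.5° × (15° × π/180) = 6371 × 0.5519 × 0.2618 ≈ 921 km.

921 km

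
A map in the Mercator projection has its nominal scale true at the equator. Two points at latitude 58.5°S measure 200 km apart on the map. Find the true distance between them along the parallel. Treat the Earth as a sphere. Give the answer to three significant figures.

For Mercator, h = k = sec φ (a conformal cylindrical projection has a single point scale, 1/cos φ).
Along the parallel at 58.5°, map distances are exaggerated by k = sec 58.5° = 1.914.
True distance = 200 / 1.914 = 200 × cos 58.5° ≈ 104 km.

104 km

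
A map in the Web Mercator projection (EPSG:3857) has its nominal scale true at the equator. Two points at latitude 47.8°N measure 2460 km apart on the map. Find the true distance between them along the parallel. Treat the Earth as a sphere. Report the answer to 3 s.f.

Mercator is conformal, so the point scale is isotropic: h = k = sec φ = 1/cos φ.
Along the parallel at 47.8°, map distances are exaggerated by k = sec 47.8° = 1.489.
True distance = 2460 / 1.489 = 2460 × cos 47.8° ≈ 1650 km.

1650 km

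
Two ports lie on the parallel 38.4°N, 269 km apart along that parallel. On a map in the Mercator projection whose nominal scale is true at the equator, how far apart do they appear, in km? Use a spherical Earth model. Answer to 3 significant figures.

For Mercator, h = k = sec φ (a conformal cylindrical projection has a single point scale, 1/cos φ).
Along the parallel, k = sec 38.4° = 1/0.7837 = 1.276.
Map distance = 269 × 1.276 ≈ 343 km.

343 km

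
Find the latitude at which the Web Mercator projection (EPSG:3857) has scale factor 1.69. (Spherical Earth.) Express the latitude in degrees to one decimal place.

Mercator scale is k = sec φ = 1/cos φ.
1/cos φ = 1.69  ⇒  cos φ = 0.5917  ⇒  φ = arccos(0.5917) ≈ 53.7°.

53.7°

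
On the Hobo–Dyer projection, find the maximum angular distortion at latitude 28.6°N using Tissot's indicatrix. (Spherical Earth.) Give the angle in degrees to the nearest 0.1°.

Hobo–Dyer is a cylindrical equal-area projection with standard parallels at ±37.5°. Cylindrical equal-area (φ₀ = 37.5°): h = cos φ / cos 37.5° along meridians, k = cos 37.5° / cos φ along parallels; h·k = 1.
At 28.6°: h = 1.107, k = 0.9036; principal scales a = 1.107, b = 0.9036.
sin(ω/2) = (a − b)/(a + b) = 0.2031/2.010 = 0.1010, so ω = 2 arcsin(0.1010) ≈ 11.6°.

11.6°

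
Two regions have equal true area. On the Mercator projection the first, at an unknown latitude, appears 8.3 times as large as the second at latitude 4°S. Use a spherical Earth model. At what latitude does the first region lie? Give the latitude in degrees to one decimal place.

Mercator areal scale is sec²φ, so apparent-area ratio = sec²φ₁ / sec²φ₂ = cos²φ₂ / cos²φ₁.
cos²φ₂ / cos²φ₁ = 8.3  ⇒  cos φ₁ = cos 4° / √8.3 = 0.9976/2.881 = 0.3463.
φ₁ = arccos(0.3463) ≈ 69.7°.

69.7°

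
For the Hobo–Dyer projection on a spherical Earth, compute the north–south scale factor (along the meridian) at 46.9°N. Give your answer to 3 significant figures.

Hobo–Dyer is a cylindrical equal-area projection with standard parallels at ±37.5°. A cylindrical equal-area projection with standard parallel φ₀ has meridian scale h = cos φ / cos φ₀ and parallel scale k = cos φ₀ / cos φ (so areas are preserved, h·k = 1).
h = cos 46.9° / cos 37.5° = 0.6833/0.7934 = 0.8612.

0.861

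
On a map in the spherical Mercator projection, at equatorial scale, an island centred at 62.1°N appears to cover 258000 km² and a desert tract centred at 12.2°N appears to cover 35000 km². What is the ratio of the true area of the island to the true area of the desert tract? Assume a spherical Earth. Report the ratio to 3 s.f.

1.69

Since Mercator area scale is 1/cos²φ, the true area equals the apparent area multiplied by cos²φ.
True area of island: 258000 × cos²(62.1°) = 258000 × 0.2190 = 56490 km².
True area of desert tract: 35000 × cos²(12.2°) = 35000 × 0.9553 = 33440 km².
Ratio = 56490 / 33440 ≈ 1.69.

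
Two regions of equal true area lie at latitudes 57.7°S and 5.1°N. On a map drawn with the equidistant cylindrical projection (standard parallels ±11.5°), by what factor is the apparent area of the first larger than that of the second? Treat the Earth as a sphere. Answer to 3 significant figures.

With standard parallel φ₀ = 11.5°, the equirectangular projection gives x = Rλ cos φ₀, y = Rφ, so h = 1 and k = cos 11.5° / cos φ.
Areal scale at 57.7°: h·k = 1.000 × 1.834 = 1.834.
Areal scale at 5.1°: h·k = 1.000 × 0.9838 = 0.9838.
Ratio = 1.834/0.9838 ≈ 1.86.

1.86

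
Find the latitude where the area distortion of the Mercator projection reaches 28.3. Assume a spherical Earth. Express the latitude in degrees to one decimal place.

Mercator areal scale is sec²φ.
sec²φ = 28.3  ⇒  cos²φ = 0.03534  ⇒  cos φ = 0.1880.
φ = arccos(0.1880) ≈ 79.2°.

79.2°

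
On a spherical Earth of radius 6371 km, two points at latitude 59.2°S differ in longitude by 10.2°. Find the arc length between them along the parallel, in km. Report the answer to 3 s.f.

Arc length along a parallel = R cos φ · Δλ (with Δλ in radians).
= 6371 × cos 59.2° × (10.2° × π/180) = 6371 × 0.5120 × 0.1780 ≈ 581 km.

581 km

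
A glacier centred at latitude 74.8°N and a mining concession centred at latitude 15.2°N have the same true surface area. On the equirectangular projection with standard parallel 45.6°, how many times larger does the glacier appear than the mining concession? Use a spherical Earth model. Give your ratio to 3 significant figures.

3.68

The equidistant cylindrical projection with φ₀ = 45.6° has h = 1 (meridians true) and k = cos φ₀ / cos φ along parallels.
Areal scale at 74.8°: h·k = 1.000 × 2.669 = 2.669.
Areal scale at 15.2°: h·k = 1.000 × 0.7250 = 0.7250.
Ratio = 2.669/0.7250 ≈ 3.68.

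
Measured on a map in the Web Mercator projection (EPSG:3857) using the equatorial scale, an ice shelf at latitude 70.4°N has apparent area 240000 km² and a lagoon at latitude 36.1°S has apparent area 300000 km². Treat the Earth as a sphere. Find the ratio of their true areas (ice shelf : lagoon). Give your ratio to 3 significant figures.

0.138

Since Mercator area scale is 1/cos²φ, the true area equals the apparent area multiplied by cos²φ.
True area of ice shelf: 240000 × cos²(70.4°) = 240000 × 0.1125 = 27010 km².
True area of lagoon: 300000 × cos²(36.1°) = 300000 × 0.6528 = 195900 km².
Ratio = 27010 / 195900 ≈ 0.138.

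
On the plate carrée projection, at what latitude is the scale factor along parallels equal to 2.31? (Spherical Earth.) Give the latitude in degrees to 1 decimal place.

Plate carrée: h = 1, k = sec φ along parallels.
sec φ = 2.31  ⇒  cos φ = 0.4329  ⇒  φ ≈ 64.3°.

64.3°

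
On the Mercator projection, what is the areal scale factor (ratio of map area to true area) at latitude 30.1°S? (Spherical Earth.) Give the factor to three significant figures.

Mercator is conformal, so the point scale is isotropic: h = k = sec φ = 1/cos φ.
Areal scale = k² = sec²φ = 1/cos²(30.1°) = 1/0.8652² = 1.336.

1.34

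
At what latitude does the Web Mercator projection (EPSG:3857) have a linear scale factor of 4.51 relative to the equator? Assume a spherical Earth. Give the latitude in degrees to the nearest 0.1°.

Mercator scale is k = sec φ = 1/cos φ.
1/cos φ = 4.51  ⇒  cos φ = 0.2217  ⇒  φ = arccos(0.2217) ≈ 77.2°.

77.2°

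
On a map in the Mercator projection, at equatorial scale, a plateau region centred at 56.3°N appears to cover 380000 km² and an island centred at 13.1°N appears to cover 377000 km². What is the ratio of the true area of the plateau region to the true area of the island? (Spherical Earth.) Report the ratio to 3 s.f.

Mercator's areal exaggeration is sec²φ; hence true area = (apparent area) · cos²φ.
True area of plateau region: 380000 × cos²(56.3°) = 380000 × 0.3079 = 117000 km².
True area of island: 377000 × cos²(13.1°) = 377000 × 0.9486 = 357600 km².
Ratio = 117000 / 357600 ≈ 0.327.

0.327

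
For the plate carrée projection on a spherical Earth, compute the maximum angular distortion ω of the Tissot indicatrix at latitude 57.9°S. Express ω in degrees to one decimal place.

35.6°

For the equirectangular projection with φ₀ = 0 (plate carrée), h = 1 along meridians and k = sec φ along parallels.
At 57.9°: h = 1.000, k = 1.882; principal scales a = 1.882, b = 1.000.
sin(ω/2) = (a − b)/(a + b) = 0.8818/2.882 = 0.3060, so ω = 2 arcsin(0.3060) ≈ 35.6°.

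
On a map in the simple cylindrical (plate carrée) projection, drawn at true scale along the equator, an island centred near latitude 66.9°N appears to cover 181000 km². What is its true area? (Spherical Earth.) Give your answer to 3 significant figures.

71000 km²

Plate carrée maps x = Rλ, y = Rφ. The meridian scale is h = 1 and the parallel scale is k = 1/cos φ = sec φ.
Areal scale = h·k = 1 × sec φ; at 66.9°, h = 1.000, k = 2.549, so h·k = 2.549.
True area = apparent / (areal scale) = 181000 / 2.549 ≈ 71000 km².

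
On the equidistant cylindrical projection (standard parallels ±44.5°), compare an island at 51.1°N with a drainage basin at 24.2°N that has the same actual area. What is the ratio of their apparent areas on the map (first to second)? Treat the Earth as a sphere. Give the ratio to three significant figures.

In the equirectangular projection with standard parallel φ₀ = 44.5° (x = Rλ cos φ₀, y = Rφ), meridians are true-scale (h = 1) and the parallel scale is k = cos φ₀ / cos φ.
Areal scale at 51.1°: h·k = 1.000 × 1.136 = 1.136.
Areal scale at 24.2°: h·k = 1.000 × 0.7820 = 0.7820.
Ratio = 1.136/0.7820 ≈ 1.45.

1.45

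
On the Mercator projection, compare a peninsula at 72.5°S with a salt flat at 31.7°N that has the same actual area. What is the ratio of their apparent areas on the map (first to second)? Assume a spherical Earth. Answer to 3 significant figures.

On Mercator, area is exaggerated by sec²φ = 1/cos²φ.
At 72.5°: sec²(72.5°) = 1/0.3007² = 11.06.
At 31.7°: sec²(31.7°) = 1/0.8508² = 1.381.
Ratio = 11.06/1.381 = cos²(31.7°)/cos²(72.5°) ≈ 8.01.

8.01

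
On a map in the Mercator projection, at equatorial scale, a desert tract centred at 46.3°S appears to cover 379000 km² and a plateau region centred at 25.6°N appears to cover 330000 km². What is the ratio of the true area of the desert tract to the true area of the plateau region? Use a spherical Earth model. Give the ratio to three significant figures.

On Mercator the areal scale is sec²φ, so true area = apparent × cos²φ.
True area of desert tract: 379000 × cos²(46.3°) = 379000 × 0.4773 = 180900 km².
True area of plateau region: 330000 × cos²(25.6°) = 330000 × 0.8133 = 268400 km².
Ratio = 180900 / 268400 ≈ 0.674.

0.674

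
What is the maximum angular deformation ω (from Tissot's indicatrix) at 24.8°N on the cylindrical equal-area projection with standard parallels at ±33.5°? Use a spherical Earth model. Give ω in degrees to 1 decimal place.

9.7°

For cylindrical equal-area with standard parallel φ₀, h = cos φ / cos φ₀ and k = cos φ₀ / cos φ, so h·k = 1.
At 24.8°: h = 1.089, k = 0.9186; principal scales a = 1.089, b = 0.9186.
sin(ω/2) = (a − b)/(a + b) = 0.1700/2.007 = 0.08470, so ω = 2 arcsin(0.08470) ≈ 9.7°.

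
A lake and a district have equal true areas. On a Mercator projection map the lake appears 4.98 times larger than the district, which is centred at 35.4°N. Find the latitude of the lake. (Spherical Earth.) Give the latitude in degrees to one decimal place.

68.6°

Mercator areal scale is sec²φ, so apparent-area ratio = sec²φ₁ / sec²φ₂ = cos²φ₂ / cos²φ₁.
cos²φ₂ / cos²φ₁ = 4.98  ⇒  cos φ₁ = cos 35.4° / √4.98 = 0.8151/2.232 = 0.3653.
φ₁ = arccos(0.3653) ≈ 68.6°.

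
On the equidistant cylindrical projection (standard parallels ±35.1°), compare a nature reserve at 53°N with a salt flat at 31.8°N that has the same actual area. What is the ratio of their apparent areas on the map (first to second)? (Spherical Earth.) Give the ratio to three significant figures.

1.41

In the equirectangular projection with standard parallel φ₀ = 35.1° (x = Rλ cos φ₀, y = Rφ), meridians are true-scale (h = 1) and the parallel scale is k = cos φ₀ / cos φ.
Areal scale at 53°: h·k = 1.000 × 1.359 = 1.359.
Areal scale at 31.8°: h·k = 1.000 × 0.9627 = 0.9627.
Ratio = 1.359/0.9627 ≈ 1.41.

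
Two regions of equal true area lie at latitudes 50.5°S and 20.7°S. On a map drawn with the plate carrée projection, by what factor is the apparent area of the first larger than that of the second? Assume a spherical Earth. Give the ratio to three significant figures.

In the plate carrée (x = Rλ, y = Rφ), meridians are true-scale (h = 1) and parallels are stretched by k = sec φ.
Areal scale at 50.5°: h·k = 1.000 × 1.572 = 1.572.
Areal scale at 20.7°: h·k = 1.000 × 1.069 = 1.069.
Ratio = 1.572/1.069 ≈ 1.47.

1.47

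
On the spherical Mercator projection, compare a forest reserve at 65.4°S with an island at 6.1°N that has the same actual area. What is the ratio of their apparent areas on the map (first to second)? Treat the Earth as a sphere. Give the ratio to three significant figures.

5.71

Mercator areal scale is sec²φ.
At 65.4°: sec²(65.4°) = 1/0.4163² = 5.771.
At 6.1°: sec²(6.1°) = 1/0.9943² = 1.011.
Ratio = 5.771/1.011 = cos²(6.1°)/cos²(65.4°) ≈ 5.71.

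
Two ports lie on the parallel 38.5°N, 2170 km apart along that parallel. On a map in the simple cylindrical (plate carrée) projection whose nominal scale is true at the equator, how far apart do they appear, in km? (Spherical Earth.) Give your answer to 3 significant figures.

2770 km

Plate carrée maps x = Rλ, y = Rφ. The meridian scale is h = 1 and the parallel scale is k = 1/cos φ = sec φ.
Along the parallel, k = sec 38.5° = 1/0.7826 = 1.278.
Map distance = 2170 × 1.278 ≈ 2770 km.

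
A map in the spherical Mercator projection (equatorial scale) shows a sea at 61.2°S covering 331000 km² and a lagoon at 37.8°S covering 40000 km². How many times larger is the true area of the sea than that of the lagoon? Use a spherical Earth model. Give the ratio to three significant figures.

Since Mercator area scale is 1/cos²φ, the true area equals the apparent area multiplied by cos²φ.
True area of sea: 331000 × cos²(61.2°) = 331000 × 0.2321 = 76820 km².
True area of lagoon: 40000 × cos²(37.8°) = 40000 × 0.6243 = 24970 km².
Ratio = 76820 / 24970 ≈ 3.08.

3.08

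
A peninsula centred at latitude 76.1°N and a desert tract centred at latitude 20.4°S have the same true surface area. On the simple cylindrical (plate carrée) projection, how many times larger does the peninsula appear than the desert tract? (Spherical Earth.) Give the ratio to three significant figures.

3.90

For the equirectangular projection with φ₀ = 0 (plate carrée), h = 1 along meridians and k = sec φ along parallels.
Areal scale at 76.1°: h·k = 1.000 × 4.163 = 4.163.
Areal scale at 20.4°: h·k = 1.000 × 1.067 = 1.067.
Ratio = 4.163/1.067 ≈ 3.90.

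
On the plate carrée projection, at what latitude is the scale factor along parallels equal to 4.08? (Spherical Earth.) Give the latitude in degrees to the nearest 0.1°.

75.8°

Plate carrée: h = 1, k = sec φ along parallels.
sec φ = 4.08  ⇒  cos φ = 0.2451  ⇒  φ ≈ 75.8°.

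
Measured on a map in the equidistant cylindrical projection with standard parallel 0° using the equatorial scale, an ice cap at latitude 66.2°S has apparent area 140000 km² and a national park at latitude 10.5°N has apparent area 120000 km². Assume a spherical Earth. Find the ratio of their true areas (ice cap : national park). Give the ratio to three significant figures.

0.479

On the plate carrée, areal scale = h·k = 1 × sec φ, so true area = apparent × cos φ.
True area of ice cap: 140000 × cos(66.2°) = 140000 × 0.4035 = 56500 km².
True area of national park: 120000 × cos(10.5°) = 120000 × 0.9833 = 118000 km².
Ratio = 56500 / 118000 ≈ 0.479.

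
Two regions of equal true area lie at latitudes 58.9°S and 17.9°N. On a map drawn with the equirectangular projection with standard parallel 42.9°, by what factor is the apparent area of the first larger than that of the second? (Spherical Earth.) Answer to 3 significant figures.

1.84

In the equirectangular projection with standard parallel φ₀ = 42.9° (x = Rλ cos φ₀, y = Rφ), meridians are true-scale (h = 1) and the parallel scale is k = cos φ₀ / cos φ.
Areal scale at 58.9°: h·k = 1.000 × 1.418 = 1.418.
Areal scale at 17.9°: h·k = 1.000 × 0.7698 = 0.7698.
Ratio = 1.418/0.7698 ≈ 1.84.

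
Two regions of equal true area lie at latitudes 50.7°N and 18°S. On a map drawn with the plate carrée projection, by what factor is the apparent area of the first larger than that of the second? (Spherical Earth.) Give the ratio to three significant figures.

1.50

Plate carrée maps x = Rλ, y = Rφ. The meridian scale is h = 1 and the parallel scale is k = 1/cos φ = sec φ.
Areal scale at 50.7°: h·k = 1.000 × 1.579 = 1.579.
Areal scale at 18°: h·k = 1.000 × 1.051 = 1.051.
Ratio = 1.579/1.051 ≈ 1.50.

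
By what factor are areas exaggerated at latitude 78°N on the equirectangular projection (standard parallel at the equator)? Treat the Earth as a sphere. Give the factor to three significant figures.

4.81

For the equirectangular projection with φ₀ = 0 (plate carrée), h = 1 along meridians and k = sec φ along parallels.
Areal scale = h·k = 1 × sec φ; at 78°, h = 1.000, k = 4.810, so h·k = 4.810.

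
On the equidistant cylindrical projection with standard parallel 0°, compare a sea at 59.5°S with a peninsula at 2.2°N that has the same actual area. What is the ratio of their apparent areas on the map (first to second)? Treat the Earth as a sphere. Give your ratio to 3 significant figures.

In the plate carrée (x = Rλ, y = Rφ), meridians are true-scale (h = 1) and parallels are stretched by k = sec φ.
Areal scale at 59.5°: h·k = 1.000 × 1.970 = 1.970.
Areal scale at 2.2°: h·k = 1.000 × 1.001 = 1.001.
Ratio = 1.970/1.001 ≈ 1.97.

1.97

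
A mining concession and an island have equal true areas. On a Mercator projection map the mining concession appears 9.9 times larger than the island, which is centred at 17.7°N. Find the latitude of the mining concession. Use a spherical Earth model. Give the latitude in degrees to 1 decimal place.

For equal true areas on Mercator, apparent areas scale as sec²φ, so the ratio is cos²φ₂ / cos²φ₁.
cos²φ₂ / cos²φ₁ = 9.9  ⇒  cos φ₁ = cos 17.7° / √9.9 = 0.9527/3.146 = 0.3028.
φ₁ = arccos(0.3028) ≈ 72.4°.

72.4°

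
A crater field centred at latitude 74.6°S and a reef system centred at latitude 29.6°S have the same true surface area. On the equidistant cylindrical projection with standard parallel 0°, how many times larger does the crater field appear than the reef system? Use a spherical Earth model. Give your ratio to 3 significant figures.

Plate carrée maps x = Rλ, y = Rφ. The meridian scale is h = 1 and the parallel scale is k = 1/cos φ = sec φ.
Areal scale at 74.6°: h·k = 1.000 × 3.766 = 3.766.
Areal scale at 29.6°: h·k = 1.000 × 1.150 = 1.150.
Ratio = 3.766/1.150 ≈ 3.27.

3.27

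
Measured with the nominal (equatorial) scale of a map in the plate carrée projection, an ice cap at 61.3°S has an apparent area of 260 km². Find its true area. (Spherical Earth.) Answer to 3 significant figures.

For the equirectangular projection with φ₀ = 0 (plate carrée), h = 1 along meridians and k = sec φ along parallels.
Areal scale = h·k = 1 × sec φ; at 61.3°, h = 1.000, k = 2.082, so h·k = 2.082.
True area = apparent / (areal scale) = 260 / 2.082 ≈ 125 km².

125 km²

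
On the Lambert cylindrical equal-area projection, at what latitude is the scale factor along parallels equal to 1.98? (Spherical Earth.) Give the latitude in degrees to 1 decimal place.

The Lambert cylindrical equal-area projection is the cylindrical equal-area projection with its standard parallel at the equator (φ₀ = 0). For cylindrical equal-area with standard parallel φ₀, h = cos φ / cos φ₀ and k = cos φ₀ / cos φ, so h·k = 1.
k = cos φ₀ / cos φ = 1.98  ⇒  cos φ = cos 0° / 1.98 = 0.5051.
φ = arccos(0.5051) ≈ 59.7°.

59.7°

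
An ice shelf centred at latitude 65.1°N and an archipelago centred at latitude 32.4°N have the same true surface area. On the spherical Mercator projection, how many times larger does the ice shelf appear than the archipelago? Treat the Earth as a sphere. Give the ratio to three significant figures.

On Mercator, area is exaggerated by sec²φ = 1/cos²φ.
At 65.1°: sec²(65.1°) = 1/0.4210² = 5.641.
At 32.4°: sec²(32.4°) = 1/0.8443² = 1.403.
Ratio = 5.641/1.403 = cos²(32.4°)/cos²(65.1°) ≈ 4.02.

4.02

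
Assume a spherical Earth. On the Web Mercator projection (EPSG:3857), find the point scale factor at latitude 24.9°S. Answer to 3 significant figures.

The Mercator projection is conformal; its linear scale factor is the same in every direction and equals sec φ = 1/cos φ.
k = 1/cos 24.9° = 1/0.9070 = 1.102.

1.10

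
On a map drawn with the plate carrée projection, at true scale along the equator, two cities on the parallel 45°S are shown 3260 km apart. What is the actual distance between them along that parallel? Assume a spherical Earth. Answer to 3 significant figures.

2310 km

In the plate carrée (x = Rλ, y = Rφ), meridians are true-scale (h = 1) and parallels are stretched by k = sec φ.
Along the parallel at 45°, map distances are exaggerated by k = sec 45° = 1.414.
True distance = 3260 / 1.414 = 3260 × cos 45° ≈ 2310 km.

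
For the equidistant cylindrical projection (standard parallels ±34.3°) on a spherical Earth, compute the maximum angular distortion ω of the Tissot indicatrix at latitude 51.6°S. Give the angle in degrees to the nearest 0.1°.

With standard parallel φ₀ = 34.3°, the equirectangular projection gives x = Rλ cos φ₀, y = Rφ, so h = 1 and k = cos 34.3° / cos φ.
At 51.6°: h = 1.000, k = 1.330; principal scales a = 1.330, b = 1.000.
sin(ω/2) = (a − b)/(a + b) = 0.3300/2.330 = 0.1416, so ω = 2 arcsin(0.1416) ≈ 16.3°.

16.3°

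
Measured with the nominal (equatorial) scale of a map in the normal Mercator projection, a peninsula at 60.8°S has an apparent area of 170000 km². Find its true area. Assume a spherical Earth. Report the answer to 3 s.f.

Mercator is conformal, so the point scale is isotropic: h = k = sec φ = 1/cos φ.
Areal scale = k² = sec²φ = 1/cos²(60.8°) = 1/0.4879² = 4.202.
True area = apparent / (areal scale) = 170000 / 4.202 ≈ 40500 km².

40500 km²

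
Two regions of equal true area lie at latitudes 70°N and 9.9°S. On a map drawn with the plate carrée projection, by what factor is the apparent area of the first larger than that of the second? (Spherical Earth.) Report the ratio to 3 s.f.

In the plate carrée (x = Rλ, y = Rφ), meridians are true-scale (h = 1) and parallels are stretched by k = sec φ.
Areal scale at 70°: h·k = 1.000 × 2.924 = 2.924.
Areal scale at 9.9°: h·k = 1.000 × 1.015 = 1.015.
Ratio = 2.924/1.015 ≈ 2.88.

2.88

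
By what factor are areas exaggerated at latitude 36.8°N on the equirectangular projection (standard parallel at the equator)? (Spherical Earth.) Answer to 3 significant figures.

In the plate carrée (x = Rλ, y = Rφ), meridians are true-scale (h = 1) and parallels are stretched by k = sec φ.
Areal scale = h·k = 1 × sec φ; at 36.8°, h = 1.000, k = 1.249, so h·k = 1.249.

1.25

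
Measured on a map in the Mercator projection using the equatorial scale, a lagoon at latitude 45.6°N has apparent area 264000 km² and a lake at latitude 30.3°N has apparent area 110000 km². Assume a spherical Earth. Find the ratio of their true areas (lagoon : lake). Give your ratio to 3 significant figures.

Since Mercator area scale is 1/cos²φ, the true area equals the apparent area multiplied by cos²φ.
True area of lagoon: 264000 × cos²(45.6°) = 264000 × 0.4895 = 129200 km².
True area of lake: 110000 × cos²(30.3°) = 110000 × 0.7455 = 82000 km².
Ratio = 129200 / 82000 ≈ 1.58.

1.58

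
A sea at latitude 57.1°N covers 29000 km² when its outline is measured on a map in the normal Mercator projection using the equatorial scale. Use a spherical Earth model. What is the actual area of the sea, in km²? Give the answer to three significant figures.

The Mercator projection is conformal; its linear scale factor is the same in every direction and equals sec φ = 1/cos φ.
Areal scale = k² = sec²φ = 1/cos²(57.1°) = 1/0.5432² = 3.389.
True area = apparent / (areal scale) = 29000 / 3.389 ≈ 8560 km².

8560 km²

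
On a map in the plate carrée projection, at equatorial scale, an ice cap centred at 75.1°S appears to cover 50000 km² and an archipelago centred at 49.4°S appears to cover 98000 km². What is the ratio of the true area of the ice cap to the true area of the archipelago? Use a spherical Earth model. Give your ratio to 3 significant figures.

Plate carrée has h = 1 and k = sec φ, giving areal scale sec φ; true area = (apparent area) · cos φ.
True area of ice cap: 50000 × cos(75.1°) = 50000 × 0.2571 = 12860 km².
True area of archipelago: 98000 × cos(49.4°) = 98000 × 0.6508 = 63780 km².
Ratio = 12860 / 63780 ≈ 0.202.

0.202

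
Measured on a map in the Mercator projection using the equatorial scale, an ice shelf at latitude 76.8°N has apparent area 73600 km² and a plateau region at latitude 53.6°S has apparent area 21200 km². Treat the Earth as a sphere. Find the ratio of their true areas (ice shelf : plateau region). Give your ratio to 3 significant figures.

0.514

Since Mercator area scale is 1/cos²φ, the true area equals the apparent area multiplied by cos²φ.
True area of ice shelf: 73600 × cos²(76.8°) = 73600 × 0.05214 = 3838 km².
True area of plateau region: 21200 × cos²(53.6°) = 21200 × 0.3521 = 7465 km².
Ratio = 3838 / 7465 ≈ 0.514.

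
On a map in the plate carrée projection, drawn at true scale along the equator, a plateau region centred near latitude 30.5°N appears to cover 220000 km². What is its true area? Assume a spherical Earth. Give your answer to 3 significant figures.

190000 km²

For the equirectangular projection with φ₀ = 0 (plate carrée), h = 1 along meridians and k = sec φ along parallels.
Areal scale = h·k = 1 × sec φ; at 30.5°, h = 1.000, k = 1.161, so h·k = 1.161.
True area = apparent / (areal scale) = 220000 / 1.161 ≈ 190000 km².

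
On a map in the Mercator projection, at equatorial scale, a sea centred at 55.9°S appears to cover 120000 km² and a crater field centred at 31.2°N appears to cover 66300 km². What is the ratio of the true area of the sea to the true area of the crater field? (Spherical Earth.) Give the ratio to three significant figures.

0.778

On Mercator the areal scale is sec²φ, so true area = apparent × cos²φ.
True area of sea: 120000 × cos²(55.9°) = 120000 × 0.3143 = 37720 km².
True area of crater field: 66300 × cos²(31.2°) = 66300 × 0.7316 = 48510 km².
Ratio = 37720 / 48510 ≈ 0.778.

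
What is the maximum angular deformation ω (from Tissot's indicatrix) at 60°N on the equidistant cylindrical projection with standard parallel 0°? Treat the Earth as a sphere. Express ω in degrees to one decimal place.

Plate carrée maps x = Rλ, y = Rφ. The meridian scale is h = 1 and the parallel scale is k = 1/cos φ = sec φ.
At 60°: h = 1.000, k = 2.000; principal scales a = 2.000, b = 1.000.
sin(ω/2) = (a − b)/(a + b) = 1.0000/3.000 = 0.3333, so ω = 2 arcsin(0.3333) ≈ 38.9°.

38.9°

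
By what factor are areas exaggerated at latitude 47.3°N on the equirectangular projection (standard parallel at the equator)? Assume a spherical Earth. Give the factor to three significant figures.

1.47

In the plate carrée (x = Rλ, y = Rφ), meridians are true-scale (h = 1) and parallels are stretched by k = sec φ.
Areal scale = h·k = 1 × sec φ; at 47.3°, h = 1.000, k = 1.475, so h·k = 1.475.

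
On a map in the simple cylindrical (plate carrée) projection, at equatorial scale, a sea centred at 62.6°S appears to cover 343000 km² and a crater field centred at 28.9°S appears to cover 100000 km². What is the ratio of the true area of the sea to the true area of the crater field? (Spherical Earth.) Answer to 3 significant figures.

1.80

Plate carrée has h = 1 and k = sec φ, giving areal scale sec φ; true area = (apparent area) · cos φ.
True area of sea: 343000 × cos(62.6°) = 343000 × 0.4602 = 157800 km².
True area of crater field: 100000 × cos(28.9°) = 100000 × 0.8755 = 87550 km².
Ratio = 157800 / 87550 ≈ 1.80.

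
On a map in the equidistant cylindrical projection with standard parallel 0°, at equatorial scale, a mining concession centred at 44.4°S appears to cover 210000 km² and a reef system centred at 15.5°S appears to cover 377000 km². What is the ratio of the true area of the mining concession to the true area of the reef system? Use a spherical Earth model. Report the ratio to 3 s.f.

0.413

On the plate carrée, areal scale = h·k = 1 × sec φ, so true area = apparent × cos φ.
True area of mining concession: 210000 × cos(44.4°) = 210000 × 0.7145 = 150000 km².
True area of reef system: 377000 × cos(15.5°) = 377000 × 0.9636 = 363300 km².
Ratio = 150000 / 363300 ≈ 0.413.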